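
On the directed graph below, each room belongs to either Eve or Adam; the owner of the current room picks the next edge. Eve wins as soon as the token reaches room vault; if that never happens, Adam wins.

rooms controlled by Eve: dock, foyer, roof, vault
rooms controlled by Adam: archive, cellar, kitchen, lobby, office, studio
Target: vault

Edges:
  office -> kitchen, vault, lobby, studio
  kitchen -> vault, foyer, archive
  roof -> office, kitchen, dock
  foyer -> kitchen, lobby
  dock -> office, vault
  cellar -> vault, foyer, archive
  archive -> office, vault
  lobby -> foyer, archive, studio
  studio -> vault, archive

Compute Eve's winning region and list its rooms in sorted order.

dock, roof, vault

A0 = {vault}
A1: add {dock} — dock (Eve) has dock→vault.
A2: add {roof} — roof (Eve) has roof→dock.
A3 = A2; e.g. office (Adam) can still go to kitchen. Fixed point.
Eve's winning region = {dock, roof, vault}.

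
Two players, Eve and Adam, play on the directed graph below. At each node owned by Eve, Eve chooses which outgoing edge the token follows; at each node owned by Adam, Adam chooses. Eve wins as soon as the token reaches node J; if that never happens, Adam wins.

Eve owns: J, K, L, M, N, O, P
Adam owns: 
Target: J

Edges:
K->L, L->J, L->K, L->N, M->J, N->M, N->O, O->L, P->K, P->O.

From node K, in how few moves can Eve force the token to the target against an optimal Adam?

2

A0 = {J}
A1: add {L, M} — L (Eve) has L→J; M (Eve) has M→J.
A2: add {K, N, O} — K (Eve) has K→L; N (Eve) has N→M; O (Eve) has O→L.
K enters the attractor at level 2, so Eve can force the target in 2 moves from there.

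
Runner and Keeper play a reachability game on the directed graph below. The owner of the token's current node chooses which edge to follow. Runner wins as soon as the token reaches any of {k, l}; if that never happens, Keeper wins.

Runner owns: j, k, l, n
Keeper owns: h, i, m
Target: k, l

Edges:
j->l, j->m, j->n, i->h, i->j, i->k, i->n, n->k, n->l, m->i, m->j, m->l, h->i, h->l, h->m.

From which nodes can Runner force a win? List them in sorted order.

A0 = {k, l}
A1: add {j, n} — j (Runner) has j→l; n (Runner) has n→k.
A2 = A1; e.g. h (Keeper) can still go to i. Fixed point.
Runner's winning region = {j, k, l, n}.

j, k, l, n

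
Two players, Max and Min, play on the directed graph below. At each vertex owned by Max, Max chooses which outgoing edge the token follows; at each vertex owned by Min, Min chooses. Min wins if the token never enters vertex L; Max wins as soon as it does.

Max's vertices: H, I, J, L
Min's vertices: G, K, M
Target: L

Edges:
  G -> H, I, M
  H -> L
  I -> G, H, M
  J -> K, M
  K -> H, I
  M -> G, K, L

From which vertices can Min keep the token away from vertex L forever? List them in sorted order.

G, M

A0 = {L}
A1: add {H} — H (Max) has H→L.
A2: add {I} — I (Max) has I→H.
A3: add {K} — K (Min): all of {H, I} already in.
A4: add {J} — J (Max) has J→K.
A5 = A4; e.g. G (Min) can still go to M. Fixed point.
Max's attractor = {H, I, J, K, L}; Min avoids the target exactly from the complement.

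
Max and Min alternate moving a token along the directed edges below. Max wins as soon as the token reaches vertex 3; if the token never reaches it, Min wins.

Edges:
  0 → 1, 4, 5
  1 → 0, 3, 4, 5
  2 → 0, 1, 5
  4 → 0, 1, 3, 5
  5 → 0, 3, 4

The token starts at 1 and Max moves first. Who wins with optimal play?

Track states (vertex, player-to-move).
A0 = {(3,Max), (3,Min)}
A1: add {(1,Max), (4,Max), (5,Max)}.
(1,Max) ∈ A1 ⇒ Max forces the target.

Max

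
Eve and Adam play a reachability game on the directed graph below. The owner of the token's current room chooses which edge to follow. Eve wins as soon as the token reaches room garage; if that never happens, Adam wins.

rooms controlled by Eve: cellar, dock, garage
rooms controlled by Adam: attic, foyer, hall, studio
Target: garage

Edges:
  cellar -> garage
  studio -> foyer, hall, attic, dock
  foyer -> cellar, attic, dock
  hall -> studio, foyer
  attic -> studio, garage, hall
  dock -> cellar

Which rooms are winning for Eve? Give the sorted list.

A0 = {garage}
A1: add {cellar} — cellar (Eve) has cellar→garage.
A2: add {dock} — dock (Eve) has dock→cellar.
A3 = A2; e.g. studio (Adam) can still go to foyer. Fixed point.
Eve's winning region = {cellar, dock, garage}.

cellar, dock, garage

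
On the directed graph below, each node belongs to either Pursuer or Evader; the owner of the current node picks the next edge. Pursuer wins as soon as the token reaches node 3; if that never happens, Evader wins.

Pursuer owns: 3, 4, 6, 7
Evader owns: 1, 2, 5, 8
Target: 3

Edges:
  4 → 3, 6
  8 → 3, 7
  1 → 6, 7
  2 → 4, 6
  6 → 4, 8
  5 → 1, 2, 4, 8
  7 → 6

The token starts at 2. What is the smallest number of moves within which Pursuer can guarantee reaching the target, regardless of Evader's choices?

A0 = {3}
A1: add {4} — 4 (Pursuer) has 4→3.
A2: add {6} — 6 (Pursuer) has 6→4.
A3: add {2, 7} — 2 (Evader): all of {4, 6} already in; 7 (Pursuer) has 7→6.
2 enters the attractor at level 3, so Pursuer can force the target in 3 moves from there.

3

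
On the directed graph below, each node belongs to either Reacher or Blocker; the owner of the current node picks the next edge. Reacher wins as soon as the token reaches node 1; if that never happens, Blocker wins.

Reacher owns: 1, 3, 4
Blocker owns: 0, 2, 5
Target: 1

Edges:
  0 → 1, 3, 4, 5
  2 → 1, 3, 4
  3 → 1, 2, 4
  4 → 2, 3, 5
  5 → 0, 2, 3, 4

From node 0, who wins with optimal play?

Blocker

A0 = {1}
A1: add {3} — 3 (Reacher) has 3→1.
A2: add {4} — 4 (Reacher) has 4→3.
A3: add {2} — 2 (Blocker): all of {1, 3, 4} already in.
A4 = A3; e.g. 0 (Blocker) can still go to 5. Fixed point.
0 never enters the attractor, so Blocker can avoid the target forever.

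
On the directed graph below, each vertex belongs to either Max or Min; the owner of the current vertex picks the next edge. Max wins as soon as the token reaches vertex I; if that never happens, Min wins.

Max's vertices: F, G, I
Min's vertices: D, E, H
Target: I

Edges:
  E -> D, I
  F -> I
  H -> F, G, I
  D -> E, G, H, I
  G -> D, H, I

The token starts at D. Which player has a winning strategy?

Min

A0 = {I}
A1: add {F, G} — F (Max) has F→I; G (Max) has G→I.
A2: add {H} — H (Min): all of {F, G, I} already in.
A3 = A2; e.g. D (Min) can still go to E. Fixed point.
D never enters the attractor, so Min can avoid the target forever.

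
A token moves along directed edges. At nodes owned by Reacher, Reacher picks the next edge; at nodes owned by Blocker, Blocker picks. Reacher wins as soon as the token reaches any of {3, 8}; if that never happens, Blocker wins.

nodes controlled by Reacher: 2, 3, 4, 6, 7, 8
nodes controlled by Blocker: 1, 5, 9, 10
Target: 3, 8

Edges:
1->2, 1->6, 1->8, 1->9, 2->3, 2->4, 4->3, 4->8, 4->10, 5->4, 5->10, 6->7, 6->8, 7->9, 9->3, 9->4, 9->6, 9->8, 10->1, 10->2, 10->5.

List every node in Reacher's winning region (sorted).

A0 = {3, 8}
A1: add {2, 4, 6} — 2 (Reacher) has 2→3; 4 (Reacher) has 4→3; 6 (Reacher) has 6→8.
A2: add {9} — 9 (Blocker): all of {3, 4, 6, 8} already in.
A3: add {1, 7} — 1 (Blocker): all of {2, 6, 8, 9} already in; 7 (Reacher) has 7→9.
A4 = A3; e.g. 5 (Blocker) can still go to 10. Fixed point.
Reacher's winning region = {1, 2, 3, 4, 6, 7, 8, 9}.

1, 2, 3, 4, 6, 7, 8, 9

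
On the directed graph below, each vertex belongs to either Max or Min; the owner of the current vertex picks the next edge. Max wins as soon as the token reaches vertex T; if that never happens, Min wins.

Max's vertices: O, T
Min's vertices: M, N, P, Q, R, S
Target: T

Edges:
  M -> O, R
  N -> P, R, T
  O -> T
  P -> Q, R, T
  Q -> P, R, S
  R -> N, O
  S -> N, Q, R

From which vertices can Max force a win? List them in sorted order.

A0 = {T}
A1: add {O} — O (Max) has O→T.
A2 = A1; e.g. M (Min) can still go to R. Fixed point.
Max's winning region = {O, T}.

O, T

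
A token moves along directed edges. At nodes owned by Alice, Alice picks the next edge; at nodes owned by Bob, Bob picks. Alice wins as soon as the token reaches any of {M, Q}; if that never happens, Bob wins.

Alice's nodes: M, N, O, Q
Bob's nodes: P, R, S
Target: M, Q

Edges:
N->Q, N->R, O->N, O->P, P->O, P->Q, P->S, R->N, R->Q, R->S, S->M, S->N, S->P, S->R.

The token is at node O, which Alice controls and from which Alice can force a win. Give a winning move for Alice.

N

A0 = {M, Q}
A1: add {N} — N (Alice) has N→Q.
A2: add {O} — O (Alice) has O→N.
A3 = A2; e.g. P (Bob) can still go to S. Fixed point.
From O, successor N is in the attractor (rank 1); the other successor P is not.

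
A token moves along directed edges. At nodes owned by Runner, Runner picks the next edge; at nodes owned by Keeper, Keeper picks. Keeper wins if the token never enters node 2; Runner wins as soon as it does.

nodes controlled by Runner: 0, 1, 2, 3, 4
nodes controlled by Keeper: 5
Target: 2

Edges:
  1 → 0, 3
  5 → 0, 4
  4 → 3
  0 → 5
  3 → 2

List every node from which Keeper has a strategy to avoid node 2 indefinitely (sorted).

A0 = {2}
A1: add {3} — 3 (Runner) has 3→2.
A2: add {1, 4} — 1 (Runner) has 1→3; 4 (Runner) has 4→3.
A3 = A2; e.g. 0 (Runner) has no edge into A2. Fixed point.
Runner's attractor = {1, 2, 3, 4}; Keeper avoids the target exactly from the complement.

0, 5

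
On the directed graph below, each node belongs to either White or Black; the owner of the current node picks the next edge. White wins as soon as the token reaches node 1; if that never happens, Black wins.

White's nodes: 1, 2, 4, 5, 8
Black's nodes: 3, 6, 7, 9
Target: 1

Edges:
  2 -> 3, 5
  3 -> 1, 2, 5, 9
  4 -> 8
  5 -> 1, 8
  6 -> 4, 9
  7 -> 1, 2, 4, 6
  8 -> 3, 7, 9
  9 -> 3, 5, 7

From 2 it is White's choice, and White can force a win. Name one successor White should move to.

A0 = {1}
A1: add {5} — 5 (White) has 5→1.
A2: add {2} — 2 (White) has 2→5.
A3 = A2; e.g. 3 (Black) can still go to 9. Fixed point.
From 2, successor 5 is in the attractor (rank 1); the other successor 3 is not.

5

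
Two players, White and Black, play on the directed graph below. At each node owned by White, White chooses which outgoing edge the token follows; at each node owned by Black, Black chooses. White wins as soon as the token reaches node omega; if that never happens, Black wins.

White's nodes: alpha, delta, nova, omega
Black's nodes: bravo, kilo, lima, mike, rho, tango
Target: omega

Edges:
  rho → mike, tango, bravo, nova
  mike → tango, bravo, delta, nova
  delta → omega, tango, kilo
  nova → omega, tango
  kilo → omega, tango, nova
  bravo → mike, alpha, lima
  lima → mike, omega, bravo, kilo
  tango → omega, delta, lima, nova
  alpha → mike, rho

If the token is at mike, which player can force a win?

Black

A0 = {omega}
A1: add {delta, nova} — delta (White) has delta→omega; nova (White) has nova→omega.
A2 = A1; e.g. mike (Black) can still go to tango. Fixed point.
mike never enters the attractor, so Black can avoid the target forever.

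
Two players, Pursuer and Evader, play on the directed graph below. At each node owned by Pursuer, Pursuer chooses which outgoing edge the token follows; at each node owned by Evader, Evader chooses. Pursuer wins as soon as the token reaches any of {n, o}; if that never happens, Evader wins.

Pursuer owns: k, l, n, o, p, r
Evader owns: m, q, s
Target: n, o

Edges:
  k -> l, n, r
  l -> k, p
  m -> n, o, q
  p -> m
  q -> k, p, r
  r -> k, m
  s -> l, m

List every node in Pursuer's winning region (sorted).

A0 = {n, o}
A1: add {k} — k (Pursuer) has k→n.
A2: add {l, r} — l (Pursuer) has l→k; r (Pursuer) has r→k.
A3 = A2; e.g. m (Evader) can still go to q. Fixed point.
Pursuer's winning region = {k, l, n, o, r}.

k, l, n, o, r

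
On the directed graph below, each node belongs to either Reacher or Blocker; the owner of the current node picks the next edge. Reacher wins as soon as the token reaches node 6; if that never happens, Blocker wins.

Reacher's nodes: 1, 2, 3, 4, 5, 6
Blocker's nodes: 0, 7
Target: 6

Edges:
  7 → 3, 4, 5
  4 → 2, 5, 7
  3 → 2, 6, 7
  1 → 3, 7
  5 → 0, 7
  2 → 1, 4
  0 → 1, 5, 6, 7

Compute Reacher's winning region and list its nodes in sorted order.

1, 2, 3, 4, 6

A0 = {6}
A1: add {3} — 3 (Reacher) has 3→6.
A2: add {1} — 1 (Reacher) has 1→3.
A3: add {2} — 2 (Reacher) has 2→1.
A4: add {4} — 4 (Reacher) has 4→2.
A5 = A4; e.g. 0 (Blocker) can still go to 5. Fixed point.
Reacher's winning region = {1, 2, 3, 4, 6}.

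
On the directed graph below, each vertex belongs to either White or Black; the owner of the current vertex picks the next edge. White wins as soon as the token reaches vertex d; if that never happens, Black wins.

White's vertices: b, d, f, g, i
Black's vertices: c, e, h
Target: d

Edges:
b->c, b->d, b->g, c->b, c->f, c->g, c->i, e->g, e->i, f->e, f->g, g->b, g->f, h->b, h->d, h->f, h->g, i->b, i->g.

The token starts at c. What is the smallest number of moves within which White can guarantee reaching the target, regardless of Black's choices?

4

A0 = {d}
A1: add {b} — b (White) has b→d.
A2: add {g, i} — g (White) has g→b; i (White) has i→b.
A3: add {e, f} — e (Black): all of {g, i} already in; f (White) has f→g.
A4: add {c, h} — c (Black): all of {b, f, g, i} already in; h (Black): all of {b, d, f, g} already in.
A4 = all vertices. Fixed point.
c enters the attractor at level 4, so White can force the target in 4 moves from there.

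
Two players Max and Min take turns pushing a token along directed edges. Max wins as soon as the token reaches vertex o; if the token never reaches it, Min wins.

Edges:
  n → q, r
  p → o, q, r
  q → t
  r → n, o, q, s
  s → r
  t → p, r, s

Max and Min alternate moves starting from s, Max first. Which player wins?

Min

Track states (vertex, player-to-move).
A0 = {(o,Max), (o,Min)}
A1: add {(p,Max), (r,Max)}.
A2: add {(s,Min)}.
A3: add {(t,Max)}.
A4: add {(q,Min)}.
A5: add {(n,Max)}.
A6 = A5; e.g. (n,Min) stays out. (s,Max) never enters ⇒ Min avoids the target.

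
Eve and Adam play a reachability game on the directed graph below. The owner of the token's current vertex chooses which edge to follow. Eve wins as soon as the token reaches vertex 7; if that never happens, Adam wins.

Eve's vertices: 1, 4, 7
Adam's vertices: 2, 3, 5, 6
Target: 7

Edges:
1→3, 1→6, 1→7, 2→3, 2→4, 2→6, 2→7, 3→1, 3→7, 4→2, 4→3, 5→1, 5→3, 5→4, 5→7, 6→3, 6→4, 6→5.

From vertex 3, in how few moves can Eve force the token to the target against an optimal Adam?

A0 = {7}
A1: add {1} — 1 (Eve) has 1→7.
A2: add {3} — 3 (Adam): all of {1, 7} already in.
3 enters the attractor at level 2, so Eve can force the target in 2 moves from there.

2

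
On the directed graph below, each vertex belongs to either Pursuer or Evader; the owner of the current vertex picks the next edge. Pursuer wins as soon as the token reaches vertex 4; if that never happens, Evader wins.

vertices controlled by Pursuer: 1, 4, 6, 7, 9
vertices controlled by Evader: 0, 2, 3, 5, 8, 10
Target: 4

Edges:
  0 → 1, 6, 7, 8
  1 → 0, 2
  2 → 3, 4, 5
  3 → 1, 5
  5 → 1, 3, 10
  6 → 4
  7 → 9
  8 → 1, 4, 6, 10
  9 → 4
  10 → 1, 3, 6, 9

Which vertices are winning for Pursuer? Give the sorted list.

A0 = {4}
A1: add {6, 9} — 6 (Pursuer) has 6→4; 9 (Pursuer) has 9→4.
A2: add {7} — 7 (Pursuer) has 7→9.
A3 = A2; e.g. 0 (Evader) can still go to 1. Fixed point.
Pursuer's winning region = {4, 6, 7, 9}.

4, 6, 7, 9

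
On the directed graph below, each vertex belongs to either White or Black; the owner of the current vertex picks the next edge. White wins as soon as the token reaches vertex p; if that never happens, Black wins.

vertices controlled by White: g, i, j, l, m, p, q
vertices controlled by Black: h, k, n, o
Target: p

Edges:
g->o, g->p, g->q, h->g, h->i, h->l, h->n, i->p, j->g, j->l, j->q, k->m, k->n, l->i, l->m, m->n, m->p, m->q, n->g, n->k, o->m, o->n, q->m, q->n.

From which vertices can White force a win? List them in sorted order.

A0 = {p}
A1: add {g, i, m} — g (White) has g→p; i (White) has i→p; m (White) has m→p.
A2: add {j, l, q} — j (White) has j→g; l (White) has l→i; q (White) has q→m.
A3 = A2; e.g. h (Black) can still go to n. Fixed point.
White's winning region = {g, i, j, l, m, p, q}.

g, i, j, l, m, p, q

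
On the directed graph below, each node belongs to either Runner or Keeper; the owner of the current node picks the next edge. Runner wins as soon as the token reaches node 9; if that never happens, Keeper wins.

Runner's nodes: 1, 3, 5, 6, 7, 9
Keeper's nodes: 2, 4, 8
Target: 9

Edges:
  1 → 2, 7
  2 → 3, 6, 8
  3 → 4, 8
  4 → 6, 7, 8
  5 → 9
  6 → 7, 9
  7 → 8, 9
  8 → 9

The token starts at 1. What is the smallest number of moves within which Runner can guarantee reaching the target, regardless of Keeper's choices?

2

A0 = {9}
A1: add {5, 6, 7, 8} — 5 (Runner) has 5→9; 6 (Runner) has 6→9; 7 (Runner) has 7→9; 8 (Keeper): all of {9} already in.
A2: add {1, 3, 4} — 1 (Runner) has 1→7; 3 (Runner) has 3→8; 4 (Keeper): all of {6, 7, 8} already in.
1 enters the attractor at level 2, so Runner can force the target in 2 moves from there.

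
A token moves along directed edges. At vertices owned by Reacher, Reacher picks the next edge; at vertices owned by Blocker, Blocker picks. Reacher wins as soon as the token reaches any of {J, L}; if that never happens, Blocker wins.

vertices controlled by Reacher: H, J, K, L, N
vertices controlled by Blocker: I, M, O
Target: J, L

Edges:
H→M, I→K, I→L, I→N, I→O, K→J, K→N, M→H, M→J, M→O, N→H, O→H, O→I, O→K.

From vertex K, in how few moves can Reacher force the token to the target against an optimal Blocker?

1

A0 = {J, L}
A1: add {K} — K (Reacher) has K→J.
A2 = A1; e.g. H (Reacher) has no edge into A1. Fixed point.
K enters the attractor at level 1, so Reacher can force the target in 1 move from there.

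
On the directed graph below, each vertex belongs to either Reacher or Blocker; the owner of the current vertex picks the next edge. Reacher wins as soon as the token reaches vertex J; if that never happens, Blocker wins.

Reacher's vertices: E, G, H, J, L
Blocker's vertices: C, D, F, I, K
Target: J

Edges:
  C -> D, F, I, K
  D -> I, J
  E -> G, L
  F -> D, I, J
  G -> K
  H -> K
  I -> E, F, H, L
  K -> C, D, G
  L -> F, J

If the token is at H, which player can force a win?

Blocker

A0 = {J}
A1: add {L} — L (Reacher) has L→J.
A2: add {E} — E (Reacher) has E→L.
A3 = A2; e.g. C (Blocker) can still go to D. Fixed point.
H never enters the attractor, so Blocker can avoid the target forever.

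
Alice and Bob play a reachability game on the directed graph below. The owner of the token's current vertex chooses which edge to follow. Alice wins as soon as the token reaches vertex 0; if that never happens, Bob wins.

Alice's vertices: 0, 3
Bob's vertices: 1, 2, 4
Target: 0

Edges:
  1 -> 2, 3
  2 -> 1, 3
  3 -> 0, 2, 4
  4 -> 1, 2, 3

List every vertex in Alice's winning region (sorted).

A0 = {0}
A1: add {3} — 3 (Alice) has 3→0.
A2 = A1; e.g. 1 (Bob) can still go to 2. Fixed point.
Alice's winning region = {0, 3}.

0, 3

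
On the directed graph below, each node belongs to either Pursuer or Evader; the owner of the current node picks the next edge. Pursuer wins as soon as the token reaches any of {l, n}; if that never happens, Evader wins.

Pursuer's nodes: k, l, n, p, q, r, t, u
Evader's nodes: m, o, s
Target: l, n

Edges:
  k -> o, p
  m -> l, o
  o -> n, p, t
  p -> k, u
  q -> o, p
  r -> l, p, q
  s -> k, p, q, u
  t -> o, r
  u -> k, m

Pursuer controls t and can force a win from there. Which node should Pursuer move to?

A0 = {l, n}
A1: add {r} — r (Pursuer) has r→l.
A2: add {t} — t (Pursuer) has t→r.
A3 = A2; e.g. k (Pursuer) has no edge into A2. Fixed point.
From t, successor r is in the attractor (rank 1); the other successor o is not.

r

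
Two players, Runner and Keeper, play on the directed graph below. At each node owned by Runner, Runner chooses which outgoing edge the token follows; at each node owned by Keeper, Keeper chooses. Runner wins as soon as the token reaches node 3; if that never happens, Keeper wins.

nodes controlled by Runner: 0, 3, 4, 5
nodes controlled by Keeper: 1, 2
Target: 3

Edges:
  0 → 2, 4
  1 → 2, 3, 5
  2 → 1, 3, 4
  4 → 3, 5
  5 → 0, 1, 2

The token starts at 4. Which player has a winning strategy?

Runner

A0 = {3}
A1: add {4} — 4 (Runner) has 4→3.
4 ∈ A1, so Runner can force the target.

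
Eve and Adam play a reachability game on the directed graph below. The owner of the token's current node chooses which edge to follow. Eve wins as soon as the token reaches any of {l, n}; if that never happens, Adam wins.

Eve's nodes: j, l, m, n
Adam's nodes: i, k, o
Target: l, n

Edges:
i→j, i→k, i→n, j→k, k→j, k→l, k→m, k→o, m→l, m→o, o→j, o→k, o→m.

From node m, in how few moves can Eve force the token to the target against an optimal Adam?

1

A0 = {l, n}
A1: add {m} — m (Eve) has m→l.
A2 = A1; e.g. i (Adam) can still go to j. Fixed point.
m enters the attractor at level 1, so Eve can force the target in 1 move from there.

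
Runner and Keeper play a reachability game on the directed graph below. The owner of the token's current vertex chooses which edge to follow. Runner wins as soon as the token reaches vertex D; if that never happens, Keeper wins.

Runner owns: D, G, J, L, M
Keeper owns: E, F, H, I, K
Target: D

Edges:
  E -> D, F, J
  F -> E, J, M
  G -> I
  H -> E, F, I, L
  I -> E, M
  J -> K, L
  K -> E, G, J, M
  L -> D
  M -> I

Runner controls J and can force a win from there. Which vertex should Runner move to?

A0 = {D}
A1: add {L} — L (Runner) has L→D.
A2: add {J} — J (Runner) has J→L.
A3 = A2; e.g. E (Keeper) can still go to F. Fixed point.
From J, successor L is in the attractor (rank 1); the other successor K is not.

L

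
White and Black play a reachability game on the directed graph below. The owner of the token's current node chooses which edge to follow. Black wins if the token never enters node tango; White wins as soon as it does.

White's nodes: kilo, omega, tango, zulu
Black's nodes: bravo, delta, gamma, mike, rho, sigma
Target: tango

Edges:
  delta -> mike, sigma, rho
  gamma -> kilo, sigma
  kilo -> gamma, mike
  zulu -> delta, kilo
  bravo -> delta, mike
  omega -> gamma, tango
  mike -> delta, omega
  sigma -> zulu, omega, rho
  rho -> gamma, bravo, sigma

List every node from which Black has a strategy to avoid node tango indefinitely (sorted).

A0 = {tango}
A1: add {omega} — omega (White) has omega→tango.
A2 = A1; e.g. delta (Black) can still go to mike. Fixed point.
White's attractor = {omega, tango}; Black avoids the target exactly from the complement.

bravo, delta, gamma, kilo, mike, rho, sigma, zulu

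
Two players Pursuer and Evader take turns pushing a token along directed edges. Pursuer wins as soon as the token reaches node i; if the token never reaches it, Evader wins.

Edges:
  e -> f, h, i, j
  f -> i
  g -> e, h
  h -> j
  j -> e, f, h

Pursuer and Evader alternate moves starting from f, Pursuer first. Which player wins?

Track states (vertex, player-to-move).
A0 = {(i,Pursuer), (i,Evader)}
A1: add {(e,Pursuer), (f,Pursuer), (f,Evader)}.
(f,Pursuer) ∈ A1 ⇒ Pursuer forces the target.

Pursuer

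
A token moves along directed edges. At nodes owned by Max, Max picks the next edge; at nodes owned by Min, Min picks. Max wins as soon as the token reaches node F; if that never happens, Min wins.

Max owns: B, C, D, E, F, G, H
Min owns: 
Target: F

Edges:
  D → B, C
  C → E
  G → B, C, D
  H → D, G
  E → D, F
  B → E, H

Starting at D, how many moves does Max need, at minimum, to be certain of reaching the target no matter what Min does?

A0 = {F}
A1: add {E} — E (Max) has E→F.
A2: add {B, C} — B (Max) has B→E; C (Max) has C→E.
A3: add {D, G} — D (Max) has D→B; G (Max) has G→B.
D enters the attractor at level 3, so Max can force the target in 3 moves from there.

3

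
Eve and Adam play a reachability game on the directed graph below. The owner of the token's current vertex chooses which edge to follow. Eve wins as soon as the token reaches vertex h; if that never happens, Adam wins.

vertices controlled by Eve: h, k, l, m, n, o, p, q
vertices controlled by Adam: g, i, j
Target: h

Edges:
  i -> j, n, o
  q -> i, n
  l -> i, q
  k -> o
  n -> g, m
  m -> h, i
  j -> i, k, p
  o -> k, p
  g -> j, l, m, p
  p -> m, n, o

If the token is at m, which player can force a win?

Eve

A0 = {h}
A1: add {m} — m (Eve) has m→h.
m ∈ A1, so Eve can force the target.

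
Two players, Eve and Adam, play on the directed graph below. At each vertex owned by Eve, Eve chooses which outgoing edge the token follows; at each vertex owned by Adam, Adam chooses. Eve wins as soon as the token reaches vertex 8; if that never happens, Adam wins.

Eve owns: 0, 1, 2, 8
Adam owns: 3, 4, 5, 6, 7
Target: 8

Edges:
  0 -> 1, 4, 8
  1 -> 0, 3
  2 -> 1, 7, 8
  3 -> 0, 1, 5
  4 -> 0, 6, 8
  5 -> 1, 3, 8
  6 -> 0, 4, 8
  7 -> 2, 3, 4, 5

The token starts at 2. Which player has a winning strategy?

Eve

A0 = {8}
A1: add {0, 2} — 0 (Eve) has 0→8; 2 (Eve) has 2→8.
2 ∈ A1, so Eve can force the target.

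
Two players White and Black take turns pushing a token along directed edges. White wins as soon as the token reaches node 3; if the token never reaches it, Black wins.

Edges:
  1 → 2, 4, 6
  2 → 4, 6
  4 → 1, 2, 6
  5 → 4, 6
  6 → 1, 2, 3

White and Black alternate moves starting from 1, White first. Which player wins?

Track states (vertex, player-to-move).
A0 = {(3,White), (3,Black)}
A1: add {(6,White)}.
A2 = A1; e.g. (1,White) stays out. (1,White) never enters ⇒ Black avoids the target.

Black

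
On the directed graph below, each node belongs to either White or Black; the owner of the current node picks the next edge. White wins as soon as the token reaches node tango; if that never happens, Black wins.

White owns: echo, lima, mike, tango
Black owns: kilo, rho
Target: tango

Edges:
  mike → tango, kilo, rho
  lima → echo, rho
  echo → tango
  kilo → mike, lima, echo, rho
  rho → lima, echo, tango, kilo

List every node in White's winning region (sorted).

echo, lima, mike, tango

A0 = {tango}
A1: add {echo, mike} — mike (White) has mike→tango; echo (White) has echo→tango.
A2: add {lima} — lima (White) has lima→echo.
A3 = A2; e.g. kilo (Black) can still go to rho. Fixed point.
White's winning region = {echo, lima, mike, tango}.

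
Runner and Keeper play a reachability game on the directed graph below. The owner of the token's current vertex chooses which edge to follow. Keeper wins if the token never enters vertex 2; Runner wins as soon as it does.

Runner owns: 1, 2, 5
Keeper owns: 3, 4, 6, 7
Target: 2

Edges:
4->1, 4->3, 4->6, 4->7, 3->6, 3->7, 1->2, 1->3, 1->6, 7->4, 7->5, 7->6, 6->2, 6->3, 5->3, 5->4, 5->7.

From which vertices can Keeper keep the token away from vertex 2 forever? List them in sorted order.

A0 = {2}
A1: add {1} — 1 (Runner) has 1→2.
A2 = A1; e.g. 3 (Keeper) can still go to 6. Fixed point.
Runner's attractor = {1, 2}; Keeper avoids the target exactly from the complement.

3, 4, 5, 6, 7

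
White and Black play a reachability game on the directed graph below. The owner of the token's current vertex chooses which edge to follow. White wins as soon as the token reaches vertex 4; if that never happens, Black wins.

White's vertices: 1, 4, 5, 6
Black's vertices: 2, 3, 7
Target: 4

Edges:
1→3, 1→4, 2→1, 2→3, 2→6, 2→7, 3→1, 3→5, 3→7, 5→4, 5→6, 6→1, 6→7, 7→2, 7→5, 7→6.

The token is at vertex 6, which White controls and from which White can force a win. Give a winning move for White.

1

A0 = {4}
A1: add {1, 5} — 1 (White) has 1→4; 5 (White) has 5→4.
A2: add {6} — 6 (White) has 6→1.
A3 = A2; e.g. 2 (Black) can still go to 3. Fixed point.
From 6, successor 1 is in the attractor (rank 1); the other successor 7 is not.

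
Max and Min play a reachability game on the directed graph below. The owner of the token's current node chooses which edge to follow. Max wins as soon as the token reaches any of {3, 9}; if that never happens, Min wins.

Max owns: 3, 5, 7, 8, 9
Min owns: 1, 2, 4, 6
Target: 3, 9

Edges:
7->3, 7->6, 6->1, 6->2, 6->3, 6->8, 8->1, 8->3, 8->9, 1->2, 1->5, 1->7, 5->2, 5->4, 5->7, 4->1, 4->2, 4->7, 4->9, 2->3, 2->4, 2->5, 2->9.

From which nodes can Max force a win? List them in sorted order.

A0 = {3, 9}
A1: add {7, 8} — 7 (Max) has 7→3; 8 (Max) has 8→3.
A2: add {5} — 5 (Max) has 5→7.
A3 = A2; e.g. 1 (Min) can still go to 2. Fixed point.
Max's winning region = {3, 5, 7, 8, 9}.

3, 5, 7, 8, 9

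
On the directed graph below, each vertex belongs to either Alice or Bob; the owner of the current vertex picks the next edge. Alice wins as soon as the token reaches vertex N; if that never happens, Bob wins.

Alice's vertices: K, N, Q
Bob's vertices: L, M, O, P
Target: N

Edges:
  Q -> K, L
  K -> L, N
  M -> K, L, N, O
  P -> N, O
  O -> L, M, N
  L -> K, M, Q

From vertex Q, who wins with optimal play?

A0 = {N}
A1: add {K} — K (Alice) has K→N.
A2: add {Q} — Q (Alice) has Q→K.
A3 = A2; e.g. L (Bob) can still go to M. Fixed point.
Q ∈ A2, so Alice can force the target.

Alice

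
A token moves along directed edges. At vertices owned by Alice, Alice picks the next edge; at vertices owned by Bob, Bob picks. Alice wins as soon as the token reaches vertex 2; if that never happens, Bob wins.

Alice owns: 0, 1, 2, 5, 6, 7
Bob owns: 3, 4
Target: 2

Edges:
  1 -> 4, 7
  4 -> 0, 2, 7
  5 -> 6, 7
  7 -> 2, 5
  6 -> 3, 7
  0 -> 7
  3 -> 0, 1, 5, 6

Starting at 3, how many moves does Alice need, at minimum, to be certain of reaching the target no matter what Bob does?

A0 = {2}
A1: add {7} — 7 (Alice) has 7→2.
A2: add {0, 1, 5, 6} — 0 (Alice) has 0→7; 1 (Alice) has 1→7; 5 (Alice) has 5→7; 6 (Alice) has 6→7.
A3: add {3, 4} — 3 (Bob): all of {0, 1, 5, 6} already in; 4 (Bob): all of {0, 2, 7} already in.
A3 = all vertices. Fixed point.
3 enters the attractor at level 3, so Alice can force the target in 3 moves from there.

3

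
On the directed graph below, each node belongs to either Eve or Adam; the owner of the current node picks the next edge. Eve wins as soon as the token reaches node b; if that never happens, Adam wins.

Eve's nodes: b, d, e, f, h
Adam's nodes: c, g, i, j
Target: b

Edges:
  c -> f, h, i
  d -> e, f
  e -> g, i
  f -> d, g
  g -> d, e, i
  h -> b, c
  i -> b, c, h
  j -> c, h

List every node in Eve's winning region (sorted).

A0 = {b}
A1: add {h} — h (Eve) has h→b.
A2 = A1; e.g. c (Adam) can still go to f. Fixed point.
Eve's winning region = {b, h}.

b, h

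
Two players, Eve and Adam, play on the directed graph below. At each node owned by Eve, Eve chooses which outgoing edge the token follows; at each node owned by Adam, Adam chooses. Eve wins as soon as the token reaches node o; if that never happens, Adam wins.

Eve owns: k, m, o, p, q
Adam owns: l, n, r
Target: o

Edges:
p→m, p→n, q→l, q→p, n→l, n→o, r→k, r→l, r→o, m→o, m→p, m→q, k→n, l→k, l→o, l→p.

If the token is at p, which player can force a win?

Eve

A0 = {o}
A1: add {m} — m (Eve) has m→o.
A2: add {p} — p (Eve) has p→m.
p ∈ A2, so Eve can force the target.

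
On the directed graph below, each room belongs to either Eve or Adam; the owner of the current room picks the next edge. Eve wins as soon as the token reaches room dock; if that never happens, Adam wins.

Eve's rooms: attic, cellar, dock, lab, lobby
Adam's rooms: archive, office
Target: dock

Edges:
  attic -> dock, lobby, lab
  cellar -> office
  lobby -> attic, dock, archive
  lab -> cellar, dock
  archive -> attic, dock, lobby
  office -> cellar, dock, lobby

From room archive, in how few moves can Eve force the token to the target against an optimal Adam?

2

A0 = {dock}
A1: add {attic, lab, lobby} — attic (Eve) has attic→dock; lobby (Eve) has lobby→dock; lab (Eve) has lab→dock.
A2: add {archive} — archive (Adam): all of {attic, dock, lobby} already in.
A3 = A2; e.g. cellar (Eve) has no edge into A2. Fixed point.
archive enters the attractor at level 2, so Eve can force the target in 2 moves from there.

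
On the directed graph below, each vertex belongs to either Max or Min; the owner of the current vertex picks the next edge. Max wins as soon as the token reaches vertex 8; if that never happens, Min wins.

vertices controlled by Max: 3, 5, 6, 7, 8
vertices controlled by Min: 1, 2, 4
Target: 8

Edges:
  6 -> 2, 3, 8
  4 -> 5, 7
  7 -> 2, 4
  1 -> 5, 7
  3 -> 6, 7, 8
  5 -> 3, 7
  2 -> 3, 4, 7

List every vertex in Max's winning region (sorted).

3, 5, 6, 8

A0 = {8}
A1: add {3, 6} — 3 (Max) has 3→8; 6 (Max) has 6→8.
A2: add {5} — 5 (Max) has 5→3.
A3 = A2; e.g. 1 (Min) can still go to 7. Fixed point.
Max's winning region = {3, 5, 6, 8}.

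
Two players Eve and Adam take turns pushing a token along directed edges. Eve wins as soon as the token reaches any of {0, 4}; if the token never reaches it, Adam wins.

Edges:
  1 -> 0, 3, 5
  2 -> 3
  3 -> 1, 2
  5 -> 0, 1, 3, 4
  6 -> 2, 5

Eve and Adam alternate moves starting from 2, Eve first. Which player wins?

Adam

Track states (vertex, player-to-move).
A0 = {(0,Eve), (0,Adam), (4,Eve), (4,Adam)}
A1: add {(1,Eve), (5,Eve)}.
A2 = A1; e.g. (1,Adam) stays out. (2,Eve) never enters ⇒ Adam avoids the target.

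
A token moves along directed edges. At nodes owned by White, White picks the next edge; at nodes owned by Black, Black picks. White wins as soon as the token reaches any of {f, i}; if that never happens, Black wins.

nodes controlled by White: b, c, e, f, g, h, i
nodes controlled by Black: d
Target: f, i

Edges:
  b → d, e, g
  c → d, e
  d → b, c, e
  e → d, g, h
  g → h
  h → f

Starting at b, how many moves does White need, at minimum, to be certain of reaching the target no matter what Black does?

A0 = {f, i}
A1: add {h} — h (White) has h→f.
A2: add {e, g} — e (White) has e→h; g (White) has g→h.
A3: add {b, c} — b (White) has b→e; c (White) has c→e.
b enters the attractor at level 3, so White can force the target in 3 moves from there.

3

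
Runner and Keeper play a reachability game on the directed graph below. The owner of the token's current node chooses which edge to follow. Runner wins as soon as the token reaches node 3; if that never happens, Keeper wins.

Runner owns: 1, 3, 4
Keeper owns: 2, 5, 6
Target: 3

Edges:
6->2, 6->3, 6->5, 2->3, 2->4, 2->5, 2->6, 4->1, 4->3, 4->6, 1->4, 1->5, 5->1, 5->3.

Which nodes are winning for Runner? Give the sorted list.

1, 3, 4, 5

A0 = {3}
A1: add {4} — 4 (Runner) has 4→3.
A2: add {1} — 1 (Runner) has 1→4.
A3: add {5} — 5 (Keeper): all of {1, 3} already in.
A4 = A3; e.g. 2 (Keeper) can still go to 6. Fixed point.
Runner's winning region = {1, 3, 4, 5}.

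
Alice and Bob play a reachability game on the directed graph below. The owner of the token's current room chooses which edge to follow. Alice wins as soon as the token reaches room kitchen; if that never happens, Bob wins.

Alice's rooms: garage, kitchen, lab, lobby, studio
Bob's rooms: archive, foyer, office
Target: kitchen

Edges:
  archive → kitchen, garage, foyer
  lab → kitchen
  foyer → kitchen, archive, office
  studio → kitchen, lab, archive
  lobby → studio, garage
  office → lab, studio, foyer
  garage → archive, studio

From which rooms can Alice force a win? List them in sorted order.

garage, kitchen, lab, lobby, studio

A0 = {kitchen}
A1: add {lab, studio} — lab (Alice) has lab→kitchen; studio (Alice) has studio→kitchen.
A2: add {garage, lobby} — garage (Alice) has garage→studio; lobby (Alice) has lobby→studio.
A3 = A2; e.g. archive (Bob) can still go to foyer. Fixed point.
Alice's winning region = {garage, kitchen, lab, lobby, studio}.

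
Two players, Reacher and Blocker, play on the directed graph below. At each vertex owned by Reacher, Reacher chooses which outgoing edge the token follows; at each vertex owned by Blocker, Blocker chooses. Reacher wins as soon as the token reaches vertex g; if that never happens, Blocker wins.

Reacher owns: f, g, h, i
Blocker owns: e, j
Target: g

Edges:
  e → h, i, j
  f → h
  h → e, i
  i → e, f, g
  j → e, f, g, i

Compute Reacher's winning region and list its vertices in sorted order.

A0 = {g}
A1: add {i} — i (Reacher) has i→g.
A2: add {h} — h (Reacher) has h→i.
A3: add {f} — f (Reacher) has f→h.
A4 = A3; e.g. e (Blocker) can still go to j. Fixed point.
Reacher's winning region = {f, g, h, i}.

f, g, h, i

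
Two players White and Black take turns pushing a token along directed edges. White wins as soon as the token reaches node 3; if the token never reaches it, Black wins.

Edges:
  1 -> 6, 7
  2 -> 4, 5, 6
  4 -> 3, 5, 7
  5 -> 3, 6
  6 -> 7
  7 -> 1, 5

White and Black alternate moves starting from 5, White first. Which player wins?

White

Track states (vertex, player-to-move).
A0 = {(3,White), (3,Black)}
A1: add {(4,White), (5,White)}.
(5,White) ∈ A1 ⇒ White forces the target.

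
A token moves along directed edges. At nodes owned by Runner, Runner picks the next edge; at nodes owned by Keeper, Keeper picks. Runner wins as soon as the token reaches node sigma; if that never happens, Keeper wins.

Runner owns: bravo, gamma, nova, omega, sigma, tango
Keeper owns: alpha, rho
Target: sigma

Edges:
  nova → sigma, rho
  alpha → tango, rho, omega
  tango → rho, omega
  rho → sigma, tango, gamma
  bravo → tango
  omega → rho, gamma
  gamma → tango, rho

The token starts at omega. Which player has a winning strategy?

Keeper

A0 = {sigma}
A1: add {nova} — nova (Runner) has nova→sigma.
A2 = A1; e.g. alpha (Keeper) can still go to tango. Fixed point.
omega never enters the attractor, so Keeper can avoid the target forever.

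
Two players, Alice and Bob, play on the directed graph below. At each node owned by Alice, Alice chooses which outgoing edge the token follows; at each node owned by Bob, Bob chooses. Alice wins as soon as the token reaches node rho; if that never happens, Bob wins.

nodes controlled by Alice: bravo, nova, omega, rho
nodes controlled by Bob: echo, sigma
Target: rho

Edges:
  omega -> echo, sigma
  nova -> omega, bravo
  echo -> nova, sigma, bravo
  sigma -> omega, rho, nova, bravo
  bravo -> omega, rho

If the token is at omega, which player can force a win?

A0 = {rho}
A1: add {bravo} — bravo (Alice) has bravo→rho.
A2: add {nova} — nova (Alice) has nova→bravo.
A3 = A2; e.g. omega (Alice) has no edge into A2. Fixed point.
omega never enters the attractor, so Bob can avoid the target forever.

Bob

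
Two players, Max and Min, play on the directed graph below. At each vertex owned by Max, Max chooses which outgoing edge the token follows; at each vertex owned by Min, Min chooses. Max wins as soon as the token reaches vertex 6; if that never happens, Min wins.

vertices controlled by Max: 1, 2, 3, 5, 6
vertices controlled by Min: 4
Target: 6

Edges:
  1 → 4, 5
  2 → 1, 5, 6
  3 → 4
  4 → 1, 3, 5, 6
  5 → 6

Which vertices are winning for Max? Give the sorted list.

A0 = {6}
A1: add {2, 5} — 2 (Max) has 2→6; 5 (Max) has 5→6.
A2: add {1} — 1 (Max) has 1→5.
A3 = A2; e.g. 3 (Max) has no edge into A2. Fixed point.
Max's winning region = {1, 2, 5, 6}.

1, 2, 5, 6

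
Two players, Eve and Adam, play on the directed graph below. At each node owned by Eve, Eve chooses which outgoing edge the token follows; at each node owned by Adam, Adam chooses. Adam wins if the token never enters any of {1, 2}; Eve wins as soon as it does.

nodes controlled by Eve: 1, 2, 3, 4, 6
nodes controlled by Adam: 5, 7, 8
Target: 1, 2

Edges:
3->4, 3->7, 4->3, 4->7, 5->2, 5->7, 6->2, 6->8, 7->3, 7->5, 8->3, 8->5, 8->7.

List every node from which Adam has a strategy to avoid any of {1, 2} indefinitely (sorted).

A0 = {1, 2}
A1: add {6} — 6 (Eve) has 6→2.
A2 = A1; e.g. 3 (Eve) has no edge into A1. Fixed point.
Eve's attractor = {1, 2, 6}; Adam avoids the target exactly from the complement.

3, 4, 5, 7, 8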